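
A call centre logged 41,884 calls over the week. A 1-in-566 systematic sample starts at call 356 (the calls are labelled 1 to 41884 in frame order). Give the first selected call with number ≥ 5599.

6016

k = 566
Steps past start: ⌈(5599 − 356)/566⌉ = ⌈5243/566⌉ = 10
Selected call: 356 + 10×566 = 6016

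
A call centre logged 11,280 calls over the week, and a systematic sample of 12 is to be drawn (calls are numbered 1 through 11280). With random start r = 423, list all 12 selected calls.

423, 1363, 2303, 3243, 4183, 5123, 6063, 7003, 7943, 8883, 9823, 10763

k = N/n = 11280/12 = 940
call 1: 423
call 2: 423 + 940 = 1363
call 3: 1363 + 940 = 2303
call 4: 2303 + 940 = 3243
call 5: 3243 + 940 = 4183
call 6: 4183 + 940 = 5123
call 7: 5123 + 940 = 6063
call 8: 6063 + 940 = 7003
call 9: 7003 + 940 = 7943
call 10: 7943 + 940 = 8883
call 11: 8883 + 940 = 9823
call 12: 9823 + 940 = 10763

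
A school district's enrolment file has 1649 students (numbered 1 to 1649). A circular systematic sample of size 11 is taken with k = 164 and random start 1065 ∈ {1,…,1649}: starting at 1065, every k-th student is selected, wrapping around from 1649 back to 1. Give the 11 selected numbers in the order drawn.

Selection 1: 1065
Selection 2: 1065 + 164 = 1229
Selection 3: 1229 + 164 = 1393
Selection 4: 1393 + 164 = 1557
Selection 5: 1557 + 164 = 1721 → 1721 − 1649 = 72
Selection 6: 72 + 164 = 236
Selection 7: 236 + 164 = 400
Selection 8: 400 + 164 = 564
Selection 9: 564 + 164 = 728
Selection 10: 728 + 164 = 892
Selection 11: 892 + 164 = 1056

1065, 1229, 1393, 1557, 72, 236, 400, 564, 728, 892, 1056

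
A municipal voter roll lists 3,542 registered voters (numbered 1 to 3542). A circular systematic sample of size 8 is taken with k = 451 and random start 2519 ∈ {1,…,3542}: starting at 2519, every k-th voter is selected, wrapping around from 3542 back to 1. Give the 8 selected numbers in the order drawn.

Selection 1: 2519
Selection 2: 2519 + 451 = 2970
Selection 3: 2970 + 451 = 3421
Selection 4: 3421 + 451 = 3872 → 3872 − 3542 = 330
Selection 5: 330 + 451 = 781
Selection 6: 781 + 451 = 1232
Selection 7: 1232 + 451 = 1683
Selection 8: 1683 + 451 = 2134

2519, 2970, 3421, 330, 781, 1232, 1683, 2134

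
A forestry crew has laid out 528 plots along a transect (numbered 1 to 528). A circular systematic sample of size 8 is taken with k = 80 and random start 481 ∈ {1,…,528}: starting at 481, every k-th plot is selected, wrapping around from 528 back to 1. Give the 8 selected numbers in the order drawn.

Selection 1: 481
Selection 2: 481 + 80 = 561 → 561 − 528 = 33
Selection 3: 33 + 80 = 113
Selection 4: 113 + 80 = 193
Selection 5: 193 + 80 = 273
Selection 6: 273 + 80 = 353
Selection 7: 353 + 80 = 433
Selection 8: 433 + 80 = 513

481, 33, 113, 193, 273, 353, 433, 513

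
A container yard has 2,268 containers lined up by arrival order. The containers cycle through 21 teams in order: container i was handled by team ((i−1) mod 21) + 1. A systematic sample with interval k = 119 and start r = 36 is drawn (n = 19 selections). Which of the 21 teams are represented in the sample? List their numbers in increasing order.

Consecutive selections differ by k = 119, so their team numbers differ by 119 mod 21 = 14.
gcd(119, 21) = 7, so the sample visits 21/7 = 3 distinct residues mod 21.
Start 36 is team 15; the teams hit are 1, 8, 15.

1, 8, 15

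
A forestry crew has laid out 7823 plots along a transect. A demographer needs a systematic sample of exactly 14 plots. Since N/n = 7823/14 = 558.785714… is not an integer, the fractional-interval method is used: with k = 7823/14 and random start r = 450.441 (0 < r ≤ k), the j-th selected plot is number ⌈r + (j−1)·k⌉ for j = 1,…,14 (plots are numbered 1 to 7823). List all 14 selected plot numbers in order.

451, 1010, 1569, 2127, 2686, 3245, 3804, 4362, 4921, 5480, 6039, 6598, 7156, 7715

j=1: r + 0k = 450.441 → ⌈·⌉ = 451
j=2: r + 1k = 1009.226714… → ⌈·⌉ = 1010
j=3: r + 2k = 1568.012428… → ⌈·⌉ = 1569
j=4: r + 3k = 2126.798142… → ⌈·⌉ = 2127
j=5: r + 4k = 2685.583857… → ⌈·⌉ = 2686
j=6: r + 5k = 3244.369571… → ⌈·⌉ = 3245
j=7: r + 6k = 3803.155285… → ⌈·⌉ = 3804
j=8: r + 7k = 4361.941 → ⌈·⌉ = 4362
j=9: r + 8k = 4920.726714… → ⌈·⌉ = 4921
j=10: r + 9k = 5479.512428… → ⌈·⌉ = 5480
j=11: r + 10k = 6038.298142… → ⌈·⌉ = 6039
j=12: r + 11k = 6597.083857… → ⌈·⌉ = 6598
j=13: r + 12k = 7155.869571… → ⌈·⌉ = 7156
j=14: r + 13k = 7714.655285… → ⌈·⌉ = 7715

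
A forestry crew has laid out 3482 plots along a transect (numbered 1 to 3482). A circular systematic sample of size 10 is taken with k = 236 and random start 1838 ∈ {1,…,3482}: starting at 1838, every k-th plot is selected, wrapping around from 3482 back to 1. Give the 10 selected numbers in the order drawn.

Selection 1: 1838
Selection 2: 1838 + 236 = 2074
Selection 3: 2074 + 236 = 2310
Selection 4: 2310 + 236 = 2546
Selection 5: 2546 + 236 = 2782
Selection 6: 2782 + 236 = 3018
Selection 7: 3018 + 236 = 3254
Selection 8: 3254 + 236 = 3490 → 3490 − 3482 = 8
Selection 9: 8 + 236 = 244
Selection 10: 244 + 236 = 480

1838, 2074, 2310, 2546, 2782, 3018, 3254, 8, 244, 480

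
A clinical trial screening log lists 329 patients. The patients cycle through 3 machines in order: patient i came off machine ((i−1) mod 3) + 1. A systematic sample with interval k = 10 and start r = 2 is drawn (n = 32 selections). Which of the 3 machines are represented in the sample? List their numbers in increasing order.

1, 2, 3

Consecutive selections differ by k = 10, so their machine numbers differ by 10 mod 3 = 1.
gcd(10, 3) = 1, so the sample visits 3/1 = 3 distinct residues mod 3.
Start 2 is machine 2; the machines hit are 1, 2, 3.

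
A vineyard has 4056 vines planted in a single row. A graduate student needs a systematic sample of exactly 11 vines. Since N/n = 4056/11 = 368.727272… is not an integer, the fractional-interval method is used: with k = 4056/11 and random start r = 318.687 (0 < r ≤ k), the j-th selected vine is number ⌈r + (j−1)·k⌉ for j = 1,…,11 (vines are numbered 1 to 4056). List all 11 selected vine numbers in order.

j=1: r + 0k = 318.687 → ⌈·⌉ = 319
j=2: r + 1k = 687.414272… → ⌈·⌉ = 688
j=3: r + 2k = 1056.141545… → ⌈·⌉ = 1057
j=4: r + 3k = 1424.868818… → ⌈·⌉ = 1425
j=5: r + 4k = 1793.596090… → ⌈·⌉ = 1794
j=6: r + 5k = 2162.323363… → ⌈·⌉ = 2163
j=7: r + 6k = 2531.050636… → ⌈·⌉ = 2532
j=8: r + 7k = 2899.777909… → ⌈·⌉ = 2900
j=9: r + 8k = 3268.505181… → ⌈·⌉ = 3269
j=10: r + 9k = 3637.232454… → ⌈·⌉ = 3638
j=11: r + 10k = 4005.959727… → ⌈·⌉ = 4006

319, 688, 1057, 1425, 1794, 2163, 2532, 2900, 3269, 3638, 4006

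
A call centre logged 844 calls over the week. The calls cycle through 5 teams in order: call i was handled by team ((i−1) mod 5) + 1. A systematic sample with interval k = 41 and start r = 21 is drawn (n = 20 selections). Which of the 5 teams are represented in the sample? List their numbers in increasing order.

Consecutive selections differ by k = 41, so their team numbers differ by 41 mod 5 = 1.
gcd(41, 5) = 1, so the sample visits 5/1 = 5 distinct residues mod 5.
Start 21 is team 1; the teams hit are 1, 2, 3, 4, 5.

1, 2, 3, 4, 5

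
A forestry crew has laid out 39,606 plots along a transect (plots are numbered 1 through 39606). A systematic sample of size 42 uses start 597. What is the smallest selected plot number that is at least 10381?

k = 39606/42 = 943
Steps past start: ⌈(10381 − 597)/943⌉ = ⌈9784/943⌉ = 11
Selected plot: 597 + 11×943 = 10970

10970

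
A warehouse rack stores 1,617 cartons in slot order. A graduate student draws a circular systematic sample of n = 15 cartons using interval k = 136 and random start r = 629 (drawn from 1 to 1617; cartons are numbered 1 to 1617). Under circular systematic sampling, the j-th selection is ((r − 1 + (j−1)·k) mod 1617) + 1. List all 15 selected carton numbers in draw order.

629, 765, 901, 1037, 1173, 1309, 1445, 1581, 100, 236, 372, 508, 644, 780, 916

Selection 1: 629
Selection 2: 629 + 136 = 765
Selection 3: 765 + 136 = 901
Selection 4: 901 + 136 = 1037
Selection 5: 1037 + 136 = 1173
Selection 6: 1173 + 136 = 1309
Selection 7: 1309 + 136 = 1445
Selection 8: 1445 + 136 = 1581
Selection 9: 1581 + 136 = 1717 → 1717 − 1617 = 100
Selection 10: 100 + 136 = 236
Selection 11: 236 + 136 = 372
Selection 12: 372 + 136 = 508
Selection 13: 508 + 136 = 644
Selection 14: 644 + 136 = 780
Selection 15: 780 + 136 = 916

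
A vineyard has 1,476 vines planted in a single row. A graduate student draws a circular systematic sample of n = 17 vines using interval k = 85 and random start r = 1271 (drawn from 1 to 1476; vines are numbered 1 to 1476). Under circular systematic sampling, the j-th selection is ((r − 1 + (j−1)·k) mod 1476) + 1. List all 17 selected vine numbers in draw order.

1271, 1356, 1441, 50, 135, 220, 305, 390, 475, 560, 645, 730, 815, 900, 985, 1070, 1155

Selection 1: 1271
Selection 2: 1271 + 85 = 1356
Selection 3: 1356 + 85 = 1441
Selection 4: 1441 + 85 = 1526 → 1526 − 1476 = 50
Selection 5: 50 + 85 = 135
Selection 6: 135 + 85 = 220
Selection 7: 220 + 85 = 305
Selection 8: 305 + 85 = 390
Selection 9: 390 + 85 = 475
Selection 10: 475 + 85 = 560
Selection 11: 560 + 85 = 645
Selection 12: 645 + 85 = 730
Selection 13: 730 + 85 = 815
Selection 14: 815 + 85 = 900
Selection 15: 900 + 85 = 985
Selection 16: 985 + 85 = 1070
Selection 17: 1070 + 85 = 1155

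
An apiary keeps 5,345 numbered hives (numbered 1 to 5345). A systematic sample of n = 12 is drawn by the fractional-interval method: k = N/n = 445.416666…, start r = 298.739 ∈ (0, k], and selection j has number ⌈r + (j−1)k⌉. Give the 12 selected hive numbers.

j=1: r + 0k = 298.739 → ⌈·⌉ = 299
j=2: r + 1k = 744.155666… → ⌈·⌉ = 745
j=3: r + 2k = 1189.572333… → ⌈·⌉ = 1190
j=4: r + 3k = 1634.989 → ⌈·⌉ = 1635
j=5: r + 4k = 2080.405666… → ⌈·⌉ = 2081
j=6: r + 5k = 2525.822333… → ⌈·⌉ = 2526
j=7: r + 6k = 2971.239 → ⌈·⌉ = 2972
j=8: r + 7k = 3416.655666… → ⌈·⌉ = 3417
j=9: r + 8k = 3862.072333… → ⌈·⌉ = 3863
j=10: r + 9k = 4307.489 → ⌈·⌉ = 4308
j=11: r + 10k = 4752.905666… → ⌈·⌉ = 4753
j=12: r + 11k = 5198.322333… → ⌈·⌉ = 5199

299, 745, 1190, 1635, 2081, 2526, 2972, 3417, 3863, 4308, 4753, 5199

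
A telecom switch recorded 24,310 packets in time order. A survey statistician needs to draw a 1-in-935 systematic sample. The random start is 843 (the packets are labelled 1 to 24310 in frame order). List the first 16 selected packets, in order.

843, 1778, 2713, 3648, 4583, 5518, 6453, 7388, 8323, 9258, 10193, 11128, 12063, 12998, 13933, 14868

packet 1: 843
packet 2: 843 + 935 = 1778
packet 3: 1778 + 935 = 2713
packet 4: 2713 + 935 = 3648
packet 5: 3648 + 935 = 4583
packet 6: 4583 + 935 = 5518
packet 7: 5518 + 935 = 6453
packet 8: 6453 + 935 = 7388
packet 9: 7388 + 935 = 8323
packet 10: 8323 + 935 = 9258
packet 11: 9258 + 935 = 10193
packet 12: 10193 + 935 = 11128
packet 13: 11128 + 935 = 12063
packet 14: 12063 + 935 = 12998
packet 15: 12998 + 935 = 13933
packet 16: 13933 + 935 = 14868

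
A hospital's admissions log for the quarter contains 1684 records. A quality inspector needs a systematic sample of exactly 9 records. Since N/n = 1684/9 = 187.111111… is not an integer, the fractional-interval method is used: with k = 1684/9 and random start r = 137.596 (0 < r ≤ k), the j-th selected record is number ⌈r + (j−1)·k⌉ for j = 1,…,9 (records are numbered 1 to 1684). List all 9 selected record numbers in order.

138, 325, 512, 699, 887, 1074, 1261, 1448, 1635

j=1: r + 0k = 137.596 → ⌈·⌉ = 138
j=2: r + 1k = 324.707111… → ⌈·⌉ = 325
j=3: r + 2k = 511.818222… → ⌈·⌉ = 512
j=4: r + 3k = 698.929333… → ⌈·⌉ = 699
j=5: r + 4k = 886.040444… → ⌈·⌉ = 887
j=6: r + 5k = 1073.151555… → ⌈·⌉ = 1074
j=7: r + 6k = 1260.262666… → ⌈·⌉ = 1261
j=8: r + 7k = 1447.373777… → ⌈·⌉ = 1448
j=9: r + 8k = 1634.484888… → ⌈·⌉ = 1635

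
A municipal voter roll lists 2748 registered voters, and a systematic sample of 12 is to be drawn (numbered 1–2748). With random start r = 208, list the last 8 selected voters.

1124, 1353, 1582, 1811, 2040, 2269, 2498, 2727

k = N/n = 2748/12 = 229
5th selection = 208 + 4×229 = 1124
6th: 1124 + 229 = 1353
7th: 1353 + 229 = 1582
8th: 1582 + 229 = 1811
9th: 1811 + 229 = 2040
10th: 2040 + 229 = 2269
11th: 2269 + 229 = 2498
12th: 2498 + 229 = 2727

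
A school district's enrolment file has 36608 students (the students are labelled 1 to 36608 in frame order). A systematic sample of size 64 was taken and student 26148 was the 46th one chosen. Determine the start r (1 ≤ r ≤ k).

408

k = 36608/64 = 572
r = 26148 − (46−1)×572 = 26148 − 25740 = 408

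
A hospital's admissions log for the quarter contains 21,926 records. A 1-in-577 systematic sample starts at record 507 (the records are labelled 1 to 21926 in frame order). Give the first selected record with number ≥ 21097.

21279

k = 577
Steps past start: ⌈(21097 − 507)/577⌉ = ⌈20590/577⌉ = 36
Selected record: 507 + 36×577 = 21279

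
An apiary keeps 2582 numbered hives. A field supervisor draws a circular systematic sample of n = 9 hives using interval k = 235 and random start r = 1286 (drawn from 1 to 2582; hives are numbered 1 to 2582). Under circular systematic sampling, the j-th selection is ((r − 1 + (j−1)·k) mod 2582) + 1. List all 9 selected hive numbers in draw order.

Selection 1: 1286
Selection 2: 1286 + 235 = 1521
Selection 3: 1521 + 235 = 1756
Selection 4: 1756 + 235 = 1991
Selection 5: 1991 + 235 = 2226
Selection 6: 2226 + 235 = 2461
Selection 7: 2461 + 235 = 2696 → 2696 − 2582 = 114
Selection 8: 114 + 235 = 349
Selection 9: 349 + 235 = 584

1286, 1521, 1756, 1991, 2226, 2461, 114, 349, 584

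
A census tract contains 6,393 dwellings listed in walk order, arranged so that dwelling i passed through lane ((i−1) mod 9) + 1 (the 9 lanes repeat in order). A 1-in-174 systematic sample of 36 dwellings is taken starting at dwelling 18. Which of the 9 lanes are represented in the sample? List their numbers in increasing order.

3, 6, 9

Consecutive selections differ by k = 174, so their lane numbers differ by 174 mod 9 = 3.
gcd(174, 9) = 3, so the sample visits 9/3 = 3 distinct residues mod 9.
Start 18 is lane 9; the lanes hit are 3, 6, 9.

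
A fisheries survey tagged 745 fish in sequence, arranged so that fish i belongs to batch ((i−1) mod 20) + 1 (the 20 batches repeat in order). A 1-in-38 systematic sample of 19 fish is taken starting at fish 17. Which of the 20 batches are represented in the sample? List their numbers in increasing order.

1, 3, 5, 7, 9, 11, 13, 15, 17, 19

Consecutive selections differ by k = 38, so their batch numbers differ by 38 mod 20 = 18.
gcd(38, 20) = 2, so the sample visits 20/2 = 10 distinct residues mod 20.
Start 17 is batch 17; the batches hit are 1, 3, 5, 7, 9, 11, 13, 15, 17, 19.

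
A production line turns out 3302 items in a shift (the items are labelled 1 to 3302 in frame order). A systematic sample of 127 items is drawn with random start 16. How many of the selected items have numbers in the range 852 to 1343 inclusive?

19

k = 3302/127 = 26
First selection ≥ 852: 16 + ⌈(852−16)/26⌉·26 = 16 + 33×26 = 874
Last selection ≤ 1343: 16 + ⌊(1343−16)/26⌋·26 = 16 + 51×26 = 1342
Count = 51 − 33 + 1 = 19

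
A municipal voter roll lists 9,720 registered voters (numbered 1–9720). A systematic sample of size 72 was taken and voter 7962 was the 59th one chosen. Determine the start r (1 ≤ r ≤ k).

132

k = 9720/72 = 135
r = 7962 − (59−1)×135 = 7962 − 7830 = 132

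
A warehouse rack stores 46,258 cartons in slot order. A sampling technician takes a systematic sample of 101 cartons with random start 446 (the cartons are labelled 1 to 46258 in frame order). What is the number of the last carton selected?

k = 46258/101 = 458
101st selection = r + (101−1)·k = 446 + 100×458 = 446 + 45800 = 46246

46246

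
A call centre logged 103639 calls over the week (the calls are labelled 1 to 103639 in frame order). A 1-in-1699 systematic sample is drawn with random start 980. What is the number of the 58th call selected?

k = 1699
58th selection = r + (58−1)·k = 980 + 57×1699 = 980 + 96843 = 97823

97823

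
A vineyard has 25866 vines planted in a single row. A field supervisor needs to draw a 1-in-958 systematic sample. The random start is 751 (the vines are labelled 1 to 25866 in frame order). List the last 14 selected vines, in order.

14th selection = 751 + 13×958 = 13205
15th: 13205 + 958 = 14163
16th: 14163 + 958 = 15121
17th: 15121 + 958 = 16079
18th: 16079 + 958 = 17037
19th: 17037 + 958 = 17995
20th: 17995 + 958 = 18953
21st: 18953 + 958 = 19911
22nd: 19911 + 958 = 20869
23rd: 20869 + 958 = 21827
24th: 21827 + 958 = 22785
25th: 22785 + 958 = 23743
26th: 23743 + 958 = 24701
27th: 24701 + 958 = 25659

13205, 14163, 15121, 16079, 17037, 17995, 18953, 19911, 20869, 21827, 22785, 23743, 24701, 25659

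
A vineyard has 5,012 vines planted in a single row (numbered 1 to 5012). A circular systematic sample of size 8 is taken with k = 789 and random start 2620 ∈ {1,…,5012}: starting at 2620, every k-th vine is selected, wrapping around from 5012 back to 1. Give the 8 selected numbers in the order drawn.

Selection 1: 2620
Selection 2: 2620 + 789 = 3409
Selection 3: 3409 + 789 = 4198
Selection 4: 4198 + 789 = 4987
Selection 5: 4987 + 789 = 5776 → 5776 − 5012 = 764
Selection 6: 764 + 789 = 1553
Selection 7: 1553 + 789 = 2342
Selection 8: 2342 + 789 = 3131

2620, 3409, 4198, 4987, 764, 1553, 2342, 3131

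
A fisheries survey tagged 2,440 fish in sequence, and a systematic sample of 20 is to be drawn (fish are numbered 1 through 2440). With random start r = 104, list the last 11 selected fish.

1202, 1324, 1446, 1568, 1690, 1812, 1934, 2056, 2178, 2300, 2422

k = N/n = 2440/20 = 122
10th selection = 104 + 9×122 = 1202
11th: 1202 + 122 = 1324
12th: 1324 + 122 = 1446
13th: 1446 + 122 = 1568
14th: 1568 + 122 = 1690
15th: 1690 + 122 = 1812
16th: 1812 + 122 = 1934
17th: 1934 + 122 = 2056
18th: 2056 + 122 = 2178
19th: 2178 + 122 = 2300
20th: 2300 + 122 = 2422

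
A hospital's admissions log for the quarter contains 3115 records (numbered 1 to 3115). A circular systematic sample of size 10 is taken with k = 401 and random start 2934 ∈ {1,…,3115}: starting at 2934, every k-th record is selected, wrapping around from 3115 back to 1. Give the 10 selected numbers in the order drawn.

2934, 220, 621, 1022, 1423, 1824, 2225, 2626, 3027, 313

Selection 1: 2934
Selection 2: 2934 + 401 = 3335 → 3335 − 3115 = 220
Selection 3: 220 + 401 = 621
Selection 4: 621 + 401 = 1022
Selection 5: 1022 + 401 = 1423
Selection 6: 1423 + 401 = 1824
Selection 7: 1824 + 401 = 2225
Selection 8: 2225 + 401 = 2626
Selection 9: 2626 + 401 = 3027
Selection 10: 3027 + 401 = 3428 → 3428 − 3115 = 313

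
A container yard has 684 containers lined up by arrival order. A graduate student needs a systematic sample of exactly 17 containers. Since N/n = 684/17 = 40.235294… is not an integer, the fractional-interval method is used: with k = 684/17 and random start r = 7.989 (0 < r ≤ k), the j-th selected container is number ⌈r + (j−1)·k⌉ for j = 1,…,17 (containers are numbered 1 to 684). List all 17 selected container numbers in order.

8, 49, 89, 129, 169, 210, 250, 290, 330, 371, 411, 451, 491, 532, 572, 612, 652

j=1: r + 0k = 7.989 → ⌈·⌉ = 8
j=2: r + 1k = 48.224294… → ⌈·⌉ = 49
j=3: r + 2k = 88.459588… → ⌈·⌉ = 89
j=4: r + 3k = 128.694882… → ⌈·⌉ = 129
j=5: r + 4k = 168.930176… → ⌈·⌉ = 169
j=6: r + 5k = 209.165470… → ⌈·⌉ = 210
j=7: r + 6k = 249.400764… → ⌈·⌉ = 250
j=8: r + 7k = 289.636058… → ⌈·⌉ = 290
j=9: r + 8k = 329.871352… → ⌈·⌉ = 330
j=10: r + 9k = 370.106647… → ⌈·⌉ = 371
j=11: r + 10k = 410.341941… → ⌈·⌉ = 411
j=12: r + 11k = 450.577235… → ⌈·⌉ = 451
j=13: r + 12k = 490.812529… → ⌈·⌉ = 491
j=14: r + 13k = 531.047823… → ⌈·⌉ = 532
j=15: r + 14k = 571.283117… → ⌈·⌉ = 572
j=16: r + 15k = 611.518411… → ⌈·⌉ = 612
j=17: r + 16k = 651.753705… → ⌈·⌉ = 652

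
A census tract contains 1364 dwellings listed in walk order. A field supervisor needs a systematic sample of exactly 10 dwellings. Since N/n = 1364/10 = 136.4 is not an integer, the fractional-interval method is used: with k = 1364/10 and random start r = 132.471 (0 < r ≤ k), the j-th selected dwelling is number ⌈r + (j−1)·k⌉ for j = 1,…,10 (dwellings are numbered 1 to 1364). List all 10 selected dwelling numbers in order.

j=1: r + 0k = 132.471 → ⌈·⌉ = 133
j=2: r + 1k = 268.871 → ⌈·⌉ = 269
j=3: r + 2k = 405.271 → ⌈·⌉ = 406
j=4: r + 3k = 541.671 → ⌈·⌉ = 542
j=5: r + 4k = 678.071 → ⌈·⌉ = 679
j=6: r + 5k = 814.471 → ⌈·⌉ = 815
j=7: r + 6k = 950.871 → ⌈·⌉ = 951
j=8: r + 7k = 1087.271 → ⌈·⌉ = 1088
j=9: r + 8k = 1223.671 → ⌈·⌉ = 1224
j=10: r + 9k = 1360.071 → ⌈·⌉ = 1361

133, 269, 406, 542, 679, 815, 951, 1088, 1224, 1361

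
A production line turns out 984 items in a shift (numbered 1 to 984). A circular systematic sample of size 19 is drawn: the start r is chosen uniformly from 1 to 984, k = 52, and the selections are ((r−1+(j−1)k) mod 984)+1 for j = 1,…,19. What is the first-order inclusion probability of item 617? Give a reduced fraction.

19/984

For each position j, as r ranges over 1…984 the j-th selection hits every item exactly once, so item 617 is selected for exactly 19 of the 984 starts.
Inclusion probability = 19/984.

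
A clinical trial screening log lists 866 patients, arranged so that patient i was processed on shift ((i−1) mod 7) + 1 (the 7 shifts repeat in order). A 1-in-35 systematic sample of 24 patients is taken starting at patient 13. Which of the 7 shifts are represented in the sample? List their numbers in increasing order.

Consecutive selections differ by k = 35, so their shift numbers differ by 35 mod 7 = 0.
gcd(35, 7) = 7, so the sample visits 7/7 = 1 distinct residues mod 7.
Start 13 is shift 6; the shifts hit are 6.

6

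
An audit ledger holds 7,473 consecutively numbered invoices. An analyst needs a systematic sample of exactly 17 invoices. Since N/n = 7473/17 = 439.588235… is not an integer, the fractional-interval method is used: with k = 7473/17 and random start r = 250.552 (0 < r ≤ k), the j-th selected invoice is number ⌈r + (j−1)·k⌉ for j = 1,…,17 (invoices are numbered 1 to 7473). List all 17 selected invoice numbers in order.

251, 691, 1130, 1570, 2009, 2449, 2889, 3328, 3768, 4207, 4647, 5087, 5526, 5966, 6405, 6845, 7284

j=1: r + 0k = 250.552 → ⌈·⌉ = 251
j=2: r + 1k = 690.140235… → ⌈·⌉ = 691
j=3: r + 2k = 1129.728470… → ⌈·⌉ = 1130
j=4: r + 3k = 1569.316705… → ⌈·⌉ = 1570
j=5: r + 4k = 2008.904941… → ⌈·⌉ = 2009
j=6: r + 5k = 2448.493176… → ⌈·⌉ = 2449
j=7: r + 6k = 2888.081411… → ⌈·⌉ = 2889
j=8: r + 7k = 3327.669647… → ⌈·⌉ = 3328
j=9: r + 8k = 3767.257882… → ⌈·⌉ = 3768
j=10: r + 9k = 4206.846117… → ⌈·⌉ = 4207
j=11: r + 10k = 4646.434352… → ⌈·⌉ = 4647
j=12: r + 11k = 5086.022588… → ⌈·⌉ = 5087
j=13: r + 12k = 5525.610823… → ⌈·⌉ = 5526
j=14: r + 13k = 5965.199058… → ⌈·⌉ = 5966
j=15: r + 14k = 6404.787294… → ⌈·⌉ = 6405
j=16: r + 15k = 6844.375529… → ⌈·⌉ = 6845
j=17: r + 16k = 7283.963764… → ⌈·⌉ = 7284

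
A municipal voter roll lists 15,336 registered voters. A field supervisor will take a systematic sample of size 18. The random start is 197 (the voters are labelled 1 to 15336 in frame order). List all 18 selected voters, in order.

k = N/n = 15336/18 = 852
voter 1: 197
voter 2: 197 + 852 = 1049
voter 3: 1049 + 852 = 1901
voter 4: 1901 + 852 = 2753
voter 5: 2753 + 852 = 3605
voter 6: 3605 + 852 = 4457
voter 7: 4457 + 852 = 5309
voter 8: 5309 + 852 = 6161
voter 9: 6161 + 852 = 7013
voter 10: 7013 + 852 = 7865
voter 11: 7865 + 852 = 8717
voter 12: 8717 + 852 = 9569
voter 13: 9569 + 852 = 10421
voter 14: 10421 + 852 = 11273
voter 15: 11273 + 852 = 12125
voter 16: 12125 + 852 = 12977
voter 17: 12977 + 852 = 13829
voter 18: 13829 + 852 = 14681

197, 1049, 1901, 2753, 3605, 4457, 5309, 6161, 7013, 7865, 8717, 9569, 10421, 11273, 12125, 12977, 13829, 14681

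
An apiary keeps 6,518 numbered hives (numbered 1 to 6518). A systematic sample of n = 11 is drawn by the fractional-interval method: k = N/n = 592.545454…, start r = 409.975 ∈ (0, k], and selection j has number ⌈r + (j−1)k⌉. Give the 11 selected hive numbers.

410, 1003, 1596, 2188, 2781, 3373, 3966, 4558, 5151, 5743, 6336

j=1: r + 0k = 409.975 → ⌈·⌉ = 410
j=2: r + 1k = 1002.520454… → ⌈·⌉ = 1003
j=3: r + 2k = 1595.065909… → ⌈·⌉ = 1596
j=4: r + 3k = 2187.611363… → ⌈·⌉ = 2188
j=5: r + 4k = 2780.156818… → ⌈·⌉ = 2781
j=6: r + 5k = 3372.702272… → ⌈·⌉ = 3373
j=7: r + 6k = 3965.247727… → ⌈·⌉ = 3966
j=8: r + 7k = 4557.793181… → ⌈·⌉ = 4558
j=9: r + 8k = 5150.338636… → ⌈·⌉ = 5151
j=10: r + 9k = 5742.884090… → ⌈·⌉ = 5743
j=11: r + 10k = 6335.429545… → ⌈·⌉ = 6336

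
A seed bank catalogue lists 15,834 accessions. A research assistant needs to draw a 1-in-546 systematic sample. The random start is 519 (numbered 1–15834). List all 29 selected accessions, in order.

519, 1065, 1611, 2157, 2703, 3249, 3795, 4341, 4887, 5433, 5979, 6525, 7071, 7617, 8163, 8709, 9255, 9801, 10347, 10893, 11439, 11985, 12531, 13077, 13623, 14169, 14715, 15261, 15807

accession 1: 519
accession 2: 519 + 546 = 1065
accession 3: 1065 + 546 = 1611
accession 4: 1611 + 546 = 2157
accession 5: 2157 + 546 = 2703
accession 6: 2703 + 546 = 3249
accession 7: 3249 + 546 = 3795
accession 8: 3795 + 546 = 4341
accession 9: 4341 + 546 = 4887
accession 10: 4887 + 546 = 5433
accession 11: 5433 + 546 = 5979
accession 12: 5979 + 546 = 6525
accession 13: 6525 + 546 = 7071
accession 14: 7071 + 546 = 7617
accession 15: 7617 + 546 = 8163
accession 16: 8163 + 546 = 8709
accession 17: 8709 + 546 = 9255
accession 18: 9255 + 546 = 9801
accession 19: 9801 + 546 = 10347
accession 20: 10347 + 546 = 10893
accession 21: 10893 + 546 = 11439
accession 22: 11439 + 546 = 11985
accession 23: 11985 + 546 = 12531
accession 24: 12531 + 546 = 13077
accession 25: 13077 + 546 = 13623
accession 26: 13623 + 546 = 14169
accession 27: 14169 + 546 = 14715
accession 28: 14715 + 546 = 15261
accession 29: 15261 + 546 = 15807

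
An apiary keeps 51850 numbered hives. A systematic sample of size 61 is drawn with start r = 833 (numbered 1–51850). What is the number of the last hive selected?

51833

k = 51850/61 = 850
61st selection = r + (61−1)·k = 833 + 60×850 = 833 + 51000 = 51833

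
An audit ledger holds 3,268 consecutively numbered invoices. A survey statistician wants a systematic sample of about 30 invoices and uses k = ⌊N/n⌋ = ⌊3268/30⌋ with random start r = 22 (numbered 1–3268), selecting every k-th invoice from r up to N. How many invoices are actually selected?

k = ⌊3268/30⌋ = 108
Achieved size = ⌊(3268 − 22)/108⌋ + 1 = ⌊3246/108⌋ + 1 = 30 + 1 = 31
(last selection: 22 + 30×108 = 3262 ≤ 3268; next would be 3370 > 3268)

31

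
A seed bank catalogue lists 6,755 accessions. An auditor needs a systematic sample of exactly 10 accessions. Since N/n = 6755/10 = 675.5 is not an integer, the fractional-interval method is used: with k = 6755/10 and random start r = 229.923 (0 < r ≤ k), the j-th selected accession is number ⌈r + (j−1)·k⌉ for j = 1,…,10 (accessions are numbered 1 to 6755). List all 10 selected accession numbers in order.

230, 906, 1581, 2257, 2932, 3608, 4283, 4959, 5634, 6310

j=1: r + 0k = 229.923 → ⌈·⌉ = 230
j=2: r + 1k = 905.423 → ⌈·⌉ = 906
j=3: r + 2k = 1580.923 → ⌈·⌉ = 1581
j=4: r + 3k = 2256.423 → ⌈·⌉ = 2257
j=5: r + 4k = 2931.923 → ⌈·⌉ = 2932
j=6: r + 5k = 3607.423 → ⌈·⌉ = 3608
j=7: r + 6k = 4282.923 → ⌈·⌉ = 4283
j=8: r + 7k = 4958.423 → ⌈·⌉ = 4959
j=9: r + 8k = 5633.923 → ⌈·⌉ = 5634
j=10: r + 9k = 6309.423 → ⌈·⌉ = 6310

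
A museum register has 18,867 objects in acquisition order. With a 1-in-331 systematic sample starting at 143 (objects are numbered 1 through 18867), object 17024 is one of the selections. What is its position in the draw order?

52

k = 331
position = (17024 − 143)/331 + 1 = 16881/331 + 1 = 51 + 1 = 52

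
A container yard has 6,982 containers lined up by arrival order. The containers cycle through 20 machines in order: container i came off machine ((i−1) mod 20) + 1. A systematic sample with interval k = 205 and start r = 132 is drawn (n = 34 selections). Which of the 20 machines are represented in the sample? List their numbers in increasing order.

2, 7, 12, 17

Consecutive selections differ by k = 205, so their machine numbers differ by 205 mod 20 = 5.
gcd(205, 20) = 5, so the sample visits 20/5 = 4 distinct residues mod 20.
Start 132 is machine 12; the machines hit are 2, 7, 12, 17.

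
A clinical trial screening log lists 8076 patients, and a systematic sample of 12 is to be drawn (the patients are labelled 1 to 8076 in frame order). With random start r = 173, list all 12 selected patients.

173, 846, 1519, 2192, 2865, 3538, 4211, 4884, 5557, 6230, 6903, 7576

k = N/n = 8076/12 = 673
patient 1: 173
patient 2: 173 + 673 = 846
patient 3: 846 + 673 = 1519
patient 4: 1519 + 673 = 2192
patient 5: 2192 + 673 = 2865
patient 6: 2865 + 673 = 3538
patient 7: 3538 + 673 = 4211
patient 8: 4211 + 673 = 4884
patient 9: 4884 + 673 = 5557
patient 10: 5557 + 673 = 6230
patient 11: 6230 + 673 = 6903
patient 12: 6903 + 673 = 7576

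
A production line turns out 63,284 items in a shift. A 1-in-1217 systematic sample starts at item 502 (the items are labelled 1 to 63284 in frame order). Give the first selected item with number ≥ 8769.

9021

k = 1217
Steps past start: ⌈(8769 − 502)/1217⌉ = ⌈8267/1217⌉ = 7
Selected item: 502 + 7×1217 = 9021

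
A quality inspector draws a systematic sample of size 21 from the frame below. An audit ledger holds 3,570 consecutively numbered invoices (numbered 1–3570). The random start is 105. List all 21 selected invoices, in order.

105, 275, 445, 615, 785, 955, 1125, 1295, 1465, 1635, 1805, 1975, 2145, 2315, 2485, 2655, 2825, 2995, 3165, 3335, 3505

k = N/n = 3570/21 = 170
invoice 1: 105
invoice 2: 105 + 170 = 275
invoice 3: 275 + 170 = 445
invoice 4: 445 + 170 = 615
invoice 5: 615 + 170 = 785
invoice 6: 785 + 170 = 955
invoice 7: 955 + 170 = 1125
invoice 8: 1125 + 170 = 1295
invoice 9: 1295 + 170 = 1465
invoice 10: 1465 + 170 = 1635
invoice 11: 1635 + 170 = 1805
invoice 12: 1805 + 170 = 1975
invoice 13: 1975 + 170 = 2145
invoice 14: 2145 + 170 = 2315
invoice 15: 2315 + 170 = 2485
invoice 16: 2485 + 170 = 2655
invoice 17: 2655 + 170 = 2825
invoice 18: 2825 + 170 = 2995
invoice 19: 2995 + 170 = 3165
invoice 20: 3165 + 170 = 3335
invoice 21: 3335 + 170 = 3505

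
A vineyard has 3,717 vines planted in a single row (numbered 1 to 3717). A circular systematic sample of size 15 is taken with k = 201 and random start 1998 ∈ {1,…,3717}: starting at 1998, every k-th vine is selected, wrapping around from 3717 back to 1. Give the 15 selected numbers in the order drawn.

1998, 2199, 2400, 2601, 2802, 3003, 3204, 3405, 3606, 90, 291, 492, 693, 894, 1095

Selection 1: 1998
Selection 2: 1998 + 201 = 2199
Selection 3: 2199 + 201 = 2400
Selection 4: 2400 + 201 = 2601
Selection 5: 2601 + 201 = 2802
Selection 6: 2802 + 201 = 3003
Selection 7: 3003 + 201 = 3204
Selection 8: 3204 + 201 = 3405
Selection 9: 3405 + 201 = 3606
Selection 10: 3606 + 201 = 3807 → 3807 − 3717 = 90
Selection 11: 90 + 201 = 291
Selection 12: 291 + 201 = 492
Selection 13: 492 + 201 = 693
Selection 14: 693 + 201 = 894
Selection 15: 894 + 201 = 1095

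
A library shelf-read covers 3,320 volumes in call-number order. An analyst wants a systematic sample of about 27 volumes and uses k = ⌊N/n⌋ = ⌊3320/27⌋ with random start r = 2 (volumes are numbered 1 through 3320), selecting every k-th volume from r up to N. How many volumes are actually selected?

28

k = ⌊3320/27⌋ = 122
Achieved size = ⌊(3320 − 2)/122⌋ + 1 = ⌊3318/122⌋ + 1 = 27 + 1 = 28
(last selection: 2 + 27×122 = 3296 ≤ 3320; next would be 3418 > 3320)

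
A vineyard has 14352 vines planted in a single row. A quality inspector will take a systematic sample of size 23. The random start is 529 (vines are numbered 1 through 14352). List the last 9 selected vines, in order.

9265, 9889, 10513, 11137, 11761, 12385, 13009, 13633, 14257

k = N/n = 14352/23 = 624
15th selection = 529 + 14×624 = 9265
16th: 9265 + 624 = 9889
17th: 9889 + 624 = 10513
18th: 10513 + 624 = 11137
19th: 11137 + 624 = 11761
20th: 11761 + 624 = 12385
21st: 12385 + 624 = 13009
22nd: 13009 + 624 = 13633
23rd: 13633 + 624 = 14257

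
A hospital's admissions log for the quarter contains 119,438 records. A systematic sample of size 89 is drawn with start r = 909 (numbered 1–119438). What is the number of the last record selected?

119005

k = 119438/89 = 1342
89th selection = r + (89−1)·k = 909 + 88×1342 = 909 + 118096 = 119005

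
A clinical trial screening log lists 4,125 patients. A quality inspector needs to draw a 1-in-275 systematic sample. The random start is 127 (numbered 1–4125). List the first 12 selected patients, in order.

patient 1: 127
patient 2: 127 + 275 = 402
patient 3: 402 + 275 = 677
patient 4: 677 + 275 = 952
patient 5: 952 + 275 = 1227
patient 6: 1227 + 275 = 1502
patient 7: 1502 + 275 = 1777
patient 8: 1777 + 275 = 2052
patient 9: 2052 + 275 = 2327
patient 10: 2327 + 275 = 2602
patient 11: 2602 + 275 = 2877
patient 12: 2877 + 275 = 3152

127, 402, 677, 952, 1227, 1502, 1777, 2052, 2327, 2602, 2877, 3152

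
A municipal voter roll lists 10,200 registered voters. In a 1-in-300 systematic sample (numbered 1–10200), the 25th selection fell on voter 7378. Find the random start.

k = 300
r = 7378 − (25−1)×300 = 7378 − 7200 = 178

178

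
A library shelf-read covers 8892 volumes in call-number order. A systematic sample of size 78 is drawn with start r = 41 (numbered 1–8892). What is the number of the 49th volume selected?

5513

k = 8892/78 = 114
49th selection = r + (49−1)·k = 41 + 48×114 = 41 + 5472 = 5513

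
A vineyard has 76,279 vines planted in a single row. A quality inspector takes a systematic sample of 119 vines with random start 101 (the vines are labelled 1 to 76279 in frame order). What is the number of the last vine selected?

k = 76279/119 = 641
119th selection = r + (119−1)·k = 101 + 118×641 = 101 + 75638 = 75739

75739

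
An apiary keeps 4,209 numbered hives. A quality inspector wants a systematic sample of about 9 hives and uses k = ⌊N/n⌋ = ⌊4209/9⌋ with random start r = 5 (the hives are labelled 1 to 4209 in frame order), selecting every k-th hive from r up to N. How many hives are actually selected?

k = ⌊4209/9⌋ = 467
Achieved size = ⌊(4209 − 5)/467⌋ + 1 = ⌊4204/467⌋ + 1 = 9 + 1 = 10
(last selection: 5 + 9×467 = 4208 ≤ 4209; next would be 4675 > 4209)

10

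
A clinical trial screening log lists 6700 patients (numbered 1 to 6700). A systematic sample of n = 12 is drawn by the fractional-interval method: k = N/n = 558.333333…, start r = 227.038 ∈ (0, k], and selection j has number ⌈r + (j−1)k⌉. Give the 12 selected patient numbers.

j=1: r + 0k = 227.038 → ⌈·⌉ = 228
j=2: r + 1k = 785.371333… → ⌈·⌉ = 786
j=3: r + 2k = 1343.704666… → ⌈·⌉ = 1344
j=4: r + 3k = 1902.038 → ⌈·⌉ = 1903
j=5: r + 4k = 2460.371333… → ⌈·⌉ = 2461
j=6: r + 5k = 3018.704666… → ⌈·⌉ = 3019
j=7: r + 6k = 3577.038 → ⌈·⌉ = 3578
j=8: r + 7k = 4135.371333… → ⌈·⌉ = 4136
j=9: r + 8k = 4693.704666… → ⌈·⌉ = 4694
j=10: r + 9k = 5252.038 → ⌈·⌉ = 5253
j=11: r + 10k = 5810.371333… → ⌈·⌉ = 5811
j=12: r + 11k = 6368.704666… → ⌈·⌉ = 6369

228, 786, 1344, 1903, 2461, 3019, 3578, 4136, 4694, 5253, 5811, 6369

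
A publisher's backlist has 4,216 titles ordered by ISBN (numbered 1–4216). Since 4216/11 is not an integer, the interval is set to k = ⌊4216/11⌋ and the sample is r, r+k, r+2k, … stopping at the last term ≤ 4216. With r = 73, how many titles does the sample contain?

11

k = ⌊4216/11⌋ = 383
Achieved size = ⌊(4216 − 73)/383⌋ + 1 = ⌊4143/383⌋ + 1 = 10 + 1 = 11
(last selection: 73 + 10×383 = 3903 ≤ 4216; next would be 4286 > 4216)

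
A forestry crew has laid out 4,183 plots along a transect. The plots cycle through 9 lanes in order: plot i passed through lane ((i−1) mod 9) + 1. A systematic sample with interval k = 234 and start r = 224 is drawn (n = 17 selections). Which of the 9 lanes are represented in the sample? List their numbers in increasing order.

8

Consecutive selections differ by k = 234, so their lane numbers differ by 234 mod 9 = 0.
gcd(234, 9) = 9, so the sample visits 9/9 = 1 distinct residues mod 9.
Start 224 is lane 8; the lanes hit are 8.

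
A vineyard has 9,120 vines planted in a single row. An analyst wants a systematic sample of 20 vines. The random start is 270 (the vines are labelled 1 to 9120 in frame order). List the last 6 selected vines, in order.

6654, 7110, 7566, 8022, 8478, 8934

k = N/n = 9120/20 = 456
15th selection = 270 + 14×456 = 6654
16th: 6654 + 456 = 7110
17th: 7110 + 456 = 7566
18th: 7566 + 456 = 8022
19th: 8022 + 456 = 8478
20th: 8478 + 456 = 8934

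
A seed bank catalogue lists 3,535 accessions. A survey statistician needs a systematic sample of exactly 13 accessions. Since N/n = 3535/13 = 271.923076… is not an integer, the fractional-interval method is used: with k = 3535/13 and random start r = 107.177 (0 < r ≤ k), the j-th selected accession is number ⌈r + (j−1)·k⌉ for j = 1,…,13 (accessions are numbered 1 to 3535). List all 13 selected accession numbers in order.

j=1: r + 0k = 107.177 → ⌈·⌉ = 108
j=2: r + 1k = 379.100076… → ⌈·⌉ = 380
j=3: r + 2k = 651.023153… → ⌈·⌉ = 652
j=4: r + 3k = 922.946230… → ⌈·⌉ = 923
j=5: r + 4k = 1194.869307… → ⌈·⌉ = 1195
j=6: r + 5k = 1466.792384… → ⌈·⌉ = 1467
j=7: r + 6k = 1738.715461… → ⌈·⌉ = 1739
j=8: r + 7k = 2010.638538… → ⌈·⌉ = 2011
j=9: r + 8k = 2282.561615… → ⌈·⌉ = 2283
j=10: r + 9k = 2554.484692… → ⌈·⌉ = 2555
j=11: r + 10k = 2826.407769… → ⌈·⌉ = 2827
j=12: r + 11k = 3098.330846… → ⌈·⌉ = 3099
j=13: r + 12k = 3370.253923… → ⌈·⌉ = 3371

108, 380, 652, 923, 1195, 1467, 1739, 2011, 2283, 2555, 2827, 3099, 3371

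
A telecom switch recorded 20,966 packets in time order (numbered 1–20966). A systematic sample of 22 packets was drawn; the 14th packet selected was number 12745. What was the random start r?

356

k = 20966/22 = 953
r = 12745 − (14−1)×953 = 12745 − 12389 = 356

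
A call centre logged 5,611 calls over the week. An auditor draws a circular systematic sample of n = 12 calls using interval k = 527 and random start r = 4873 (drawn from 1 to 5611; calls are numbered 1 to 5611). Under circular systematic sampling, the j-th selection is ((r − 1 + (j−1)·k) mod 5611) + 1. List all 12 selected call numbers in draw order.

Selection 1: 4873
Selection 2: 4873 + 527 = 5400
Selection 3: 5400 + 527 = 5927 → 5927 − 5611 = 316
Selection 4: 316 + 527 = 843
Selection 5: 843 + 527 = 1370
Selection 6: 1370 + 527 = 1897
Selection 7: 1897 + 527 = 2424
Selection 8: 2424 + 527 = 2951
Selection 9: 2951 + 527 = 3478
Selection 10: 3478 + 527 = 4005
Selection 11: 4005 + 527 = 4532
Selection 12: 4532 + 527 = 5059

4873, 5400, 316, 843, 1370, 1897, 2424, 2951, 3478, 4005, 4532, 5059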